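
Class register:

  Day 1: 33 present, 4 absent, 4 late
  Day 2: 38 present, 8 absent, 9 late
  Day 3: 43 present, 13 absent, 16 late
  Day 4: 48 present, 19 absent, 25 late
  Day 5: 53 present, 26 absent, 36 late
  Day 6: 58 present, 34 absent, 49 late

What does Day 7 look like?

Present — +5 each step: 33, 38, 43, 48, 53, 58 → 63.
Absent: differences are 4, 5, 6, … (increasing by 1 each time); 4, 8, 13, 19, 26, 34 → 43.
Late: perfect squares: 2², 3², 4², …; 4, 9, 16, 25, 36, 49 → 64.
So the next row is 63 present, 43 absent, 64 late.

63 present, 43 absent, 64 late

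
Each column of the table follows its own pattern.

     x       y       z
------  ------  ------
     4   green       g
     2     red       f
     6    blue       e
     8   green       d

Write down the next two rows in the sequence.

Column x — each term is the sum of the two before it: 4, 2, 6, 8 → 14 → 22.
Column y: green, red, blue, green → red → blue (repeats green → red → blue).
Column z: g, f, e, d → c → b (letters move back 1 place in the alphabet).
So the next two rows are 14  red  c and 22  blue  b.

14  red  c; 22  blue  b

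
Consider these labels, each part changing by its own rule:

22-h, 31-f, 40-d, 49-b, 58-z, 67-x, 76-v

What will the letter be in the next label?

First component: +9 each step; 22, 31, 40, 49, 58, 67, 76 → 85.
Letter: letters move back 2 places in the alphabet, wrapping A→Z; h, f, d, b, z, x, v → t.

t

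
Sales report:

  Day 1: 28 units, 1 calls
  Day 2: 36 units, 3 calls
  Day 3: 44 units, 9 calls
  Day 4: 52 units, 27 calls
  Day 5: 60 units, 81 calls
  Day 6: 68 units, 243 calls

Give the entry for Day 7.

Units goes 28, 36, 44, 52, 60, 68 → 76 (+8 each step).
Calls — ×3 each step: 1, 3, 9, 27, 81, 243 → 729.
Combining the parts gives 76 units, 729 calls.

76 units, 729 calls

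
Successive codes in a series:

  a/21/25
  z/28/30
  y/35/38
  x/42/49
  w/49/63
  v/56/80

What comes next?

Letter: letters move back 1 place in the alphabet, wrapping A→Z, so a, z, y, x, w, v → u.
Second component — +7 each step: 21, 28, 35, 42, 49, 56 → 63.
Third component: differences are 5, 8, 11, … (increasing by 3 each time), so 25, 30, 38, 49, 63, 80 → 100.
Putting it together: u/63/100.

u/63/100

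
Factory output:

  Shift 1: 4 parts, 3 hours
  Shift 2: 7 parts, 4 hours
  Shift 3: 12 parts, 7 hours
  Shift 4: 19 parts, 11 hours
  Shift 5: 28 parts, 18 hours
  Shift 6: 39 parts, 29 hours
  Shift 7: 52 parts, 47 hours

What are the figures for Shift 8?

Parts — differences are 3, 5, 7, … (increasing by 2 each time): 4, 7, 12, 19, 28, 39, 52 → 67.
Hours — each term is the sum of the two before it: 3, 4, 7, 11, 18, 29, 47 → 76.
Combining the parts gives 67 parts, 76 hours.

67 parts, 76 hours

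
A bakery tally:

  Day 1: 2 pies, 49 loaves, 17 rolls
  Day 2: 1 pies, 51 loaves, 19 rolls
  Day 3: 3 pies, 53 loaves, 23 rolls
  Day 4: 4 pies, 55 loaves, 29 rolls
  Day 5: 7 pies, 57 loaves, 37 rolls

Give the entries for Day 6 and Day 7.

Pies — each term is the sum of the two before it: 2, 1, 3, 4, 7 → 11 → 18.
For the loaves, +2 each step: 49, 51, 53, 55, 57 → 59 → 61.
Rolls — differences are 2, 4, 6, … (increasing by 2 each time): 17, 19, 23, 29, 37 → 47 → 59.
So the next two records are 11 pies, 59 loaves, 47 rolls and 18 pies, 61 loaves, 59 rolls.

11 pies, 59 loaves, 47 rolls; 18 pies, 61 loaves, 59 rolls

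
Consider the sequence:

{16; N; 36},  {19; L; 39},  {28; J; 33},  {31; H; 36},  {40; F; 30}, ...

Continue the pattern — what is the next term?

{43; D; 33}

First coordinate — alternating steps +3, +9, +3, +9, …: 16, 19, 28, 31, 40 → 43.
Letter: N, L, J, H, F → D (letters move back 2 places in the alphabet).
Third coordinate — alternating steps +3, −6, +3, −6, …: 36, 39, 33, 36, 30 → 33.
Combining the parts gives {43; D; 33}.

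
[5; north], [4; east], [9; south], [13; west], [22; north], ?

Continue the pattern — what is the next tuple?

First component — each term is the sum of the two before it: 5, 4, 9, 13, 22 → 35.
Direction — repeats north → east → south → west: north, east, south, west, north → east.
So the next tuple is [35; east].

[35; east]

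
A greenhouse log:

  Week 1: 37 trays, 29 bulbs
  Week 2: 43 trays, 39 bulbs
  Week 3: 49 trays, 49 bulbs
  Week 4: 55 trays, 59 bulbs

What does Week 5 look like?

61 trays, 69 bulbs

Trays: +6 each step, so 37, 43, 49, 55 → 61.
Bulbs: +10 each step, so 29, 39, 49, 59 → 69.
Combining the parts gives 61 trays, 69 bulbs.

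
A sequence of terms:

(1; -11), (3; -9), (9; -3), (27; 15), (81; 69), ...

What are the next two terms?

(243; 231), (729; 717)

First value: ×3 each step, so 1, 3, 9, 27, 81 → 243 → 729.
Second value: -11, -9, -3, 15, 69 → 231 → 717 (always 12 less than the first value).
Putting the parts together: (243; 231) and then (729; 717).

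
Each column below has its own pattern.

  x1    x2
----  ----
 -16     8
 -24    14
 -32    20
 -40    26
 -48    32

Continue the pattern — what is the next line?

Column x1: −8 each step, so -16, -24, -32, -40, -48 → -56.
Column x2: +6 each step, so 8, 14, 20, 26, 32 → 38.
Combining the parts gives -56  38.

-56  38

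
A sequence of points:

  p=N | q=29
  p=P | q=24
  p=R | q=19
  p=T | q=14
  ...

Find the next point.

P: letters move forward 2 places in the alphabet, so N, P, R, T → V.
Q: −5 each step; 29, 24, 19, 14 → 9.
So the next point is p=V | q=9.

p=V | q=9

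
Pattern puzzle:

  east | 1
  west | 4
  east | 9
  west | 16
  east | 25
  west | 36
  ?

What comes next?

Direction — alternates east ↔ west: east, west, east, west, east, west → east.
Second entry goes 1, 4, 9, 16, 25, 36 → 49 (perfect squares: 1², 2², 3², …).
Combining the parts gives east | 49.

east | 49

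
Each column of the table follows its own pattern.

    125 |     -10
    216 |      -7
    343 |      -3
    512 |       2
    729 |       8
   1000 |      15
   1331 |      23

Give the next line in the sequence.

1728  32

For the first component, perfect cubes: 5³, 6³, 7³, …: 125, 216, 343, 512, 729, 1000, 1331 → 1728.
For the second component, differences are 3, 4, 5, … (increasing by 1 each time): -10, -7, -3, 2, 8, 15, 23 → 32.
So the next line is 1728  32.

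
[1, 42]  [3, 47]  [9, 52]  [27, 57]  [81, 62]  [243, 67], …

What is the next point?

[729, 72]

First entry — ×3 each step: 1, 3, 9, 27, 81, 243 → 729.
Second entry goes 42, 47, 52, 57, 62, 67 → 72 (+5 each step).
Putting it together: [729, 72].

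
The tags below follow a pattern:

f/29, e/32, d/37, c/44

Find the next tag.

Letter goes f, e, d, c → b (letters move back 1 place in the alphabet).
Second component: differences are 3, 5, 7, … (increasing by 2 each time), so 29, 32, 37, 44 → 53.
So the next tag is b/53.

b/53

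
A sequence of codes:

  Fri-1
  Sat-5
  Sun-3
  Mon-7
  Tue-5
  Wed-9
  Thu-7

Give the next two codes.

Fri-11 then Sat-9

Day: runs through the weekdays Mon→Sun, so Fri, Sat, Sun, Mon, Tue, Wed, Thu → Fri → Sat.
Second component: alternating steps +4, −2, +4, −2, …, so 1, 5, 3, 7, 5, 9, 7 → 11 → 9.
Putting the parts together: Fri-11 and then Sat-9.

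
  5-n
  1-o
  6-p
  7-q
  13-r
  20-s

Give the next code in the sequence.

33-t

First component goes 5, 1, 6, 7, 13, 20 → 33 (each term is the sum of the two before it).
Letter goes n, o, p, q, r, s → t (letters move forward 1 place in the alphabet).
So the next code is 33-t.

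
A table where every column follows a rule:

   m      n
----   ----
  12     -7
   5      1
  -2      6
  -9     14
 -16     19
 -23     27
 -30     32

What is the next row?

Column m: −7 each step; 12, 5, -2, -9, -16, -23, -30 → -37.
Column n — alternating steps +8, +5, +8, +5, …: -7, 1, 6, 14, 19, 27, 32 → 40.
Combining the parts gives -37  40.

-37  40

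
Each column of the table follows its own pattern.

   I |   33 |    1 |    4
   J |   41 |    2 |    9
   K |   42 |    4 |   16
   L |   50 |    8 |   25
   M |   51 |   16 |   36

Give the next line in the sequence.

Letter — letters move forward 1 place in the alphabet: I, J, K, L, M → N.
Second component: alternating steps +8, +1, +8, +1, …, so 33, 41, 42, 50, 51 → 59.
Third component: ×2 each step; 1, 2, 4, 8, 16 → 32.
For the fourth component, perfect squares: 2², 3², 4², …: 4, 9, 16, 25, 36 → 49.
Putting it together: N  59  32  49.

N  59  32  49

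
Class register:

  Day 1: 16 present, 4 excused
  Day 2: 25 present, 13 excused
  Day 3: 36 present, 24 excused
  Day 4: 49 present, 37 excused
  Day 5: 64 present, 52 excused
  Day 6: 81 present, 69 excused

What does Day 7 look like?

For the present, perfect squares: 4², 5², 6², …: 16, 25, 36, 49, 64, 81 → 100.
Excused: always 12 less than the present; 4, 13, 24, 37, 52, 69 → 88.
So the next record is 100 present, 88 excused.

100 present, 88 excused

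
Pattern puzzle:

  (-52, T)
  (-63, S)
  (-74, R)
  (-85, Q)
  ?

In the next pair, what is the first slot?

First slot: −11 each step, so -52, -63, -74, -85 → -96.

-96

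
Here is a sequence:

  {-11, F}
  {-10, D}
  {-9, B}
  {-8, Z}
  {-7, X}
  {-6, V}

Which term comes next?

First coordinate goes -11, -10, -9, -8, -7, -6 → -5 (+1 each step).
Letter — letters move back 2 places in the alphabet, wrapping A→Z: F, D, B, Z, X, V → T.
Combining the parts gives {-5, T}.

{-5, T}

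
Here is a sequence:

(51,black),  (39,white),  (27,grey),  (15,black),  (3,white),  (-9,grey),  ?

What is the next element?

First part goes 51, 39, 27, 15, 3, -9 → -21 (−12 each step).
Shade — repeats black → white → grey: black, white, grey, black, white, grey → black.
So the next element is (-21,black).

(-21,black)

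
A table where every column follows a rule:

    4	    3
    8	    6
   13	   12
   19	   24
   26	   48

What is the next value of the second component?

For the second component, ×2 each step: 3, 6, 12, 24, 48 → 96.

96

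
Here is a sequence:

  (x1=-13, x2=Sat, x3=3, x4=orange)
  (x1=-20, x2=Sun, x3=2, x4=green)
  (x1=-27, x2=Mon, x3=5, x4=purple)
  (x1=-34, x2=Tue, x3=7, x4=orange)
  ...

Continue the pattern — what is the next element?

For the x1, −7 each step: -13, -20, -27, -34 → -41.
X2 goes Sat, Sun, Mon, Tue → Wed (runs through the weekdays Mon→Sun).
For the x3, each term is the sum of the two before it: 3, 2, 5, 7 → 12.
X4 — repeats orange → green → purple: orange, green, purple, orange → green.
Combining the parts gives (x1=-41, x2=Wed, x3=12, x4=green).

(x1=-41, x2=Wed, x3=12, x4=green)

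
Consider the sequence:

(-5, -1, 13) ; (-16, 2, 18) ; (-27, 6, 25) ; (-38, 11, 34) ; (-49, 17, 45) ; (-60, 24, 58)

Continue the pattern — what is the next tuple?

First value: −11 each step, so -5, -16, -27, -38, -49, -60 → -71.
Second value goes -1, 2, 6, 11, 17, 24 → 32 (differences are 3, 4, 5, … (increasing by 1 each time)).
Third value: differences are 5, 7, 9, … (increasing by 2 each time), so 13, 18, 25, 34, 45, 58 → 73.
Combining the parts gives (-71, 32, 73).

(-71, 32, 73)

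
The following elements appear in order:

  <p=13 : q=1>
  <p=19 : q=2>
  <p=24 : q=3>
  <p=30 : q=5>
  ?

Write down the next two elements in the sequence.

<p=35 : q=8>, <p=41 : q=13>

P: 13, 19, 24, 30 → 35 → 41 (alternating steps +6, +5, +6, +5, …).
For the q, each term is the sum of the two before it: 1, 2, 3, 5 → 8 → 13.
Putting the parts together: <p=35 : q=8> and then <p=41 : q=13>.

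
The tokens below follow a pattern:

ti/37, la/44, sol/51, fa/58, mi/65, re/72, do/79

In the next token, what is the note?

ti

Note: runs backward through the solfège scale do→ti, so ti, la, sol, fa, mi, re, do → ti.
For the second component, +7 each step: 37, 44, 51, 58, 65, 72, 79 → 86.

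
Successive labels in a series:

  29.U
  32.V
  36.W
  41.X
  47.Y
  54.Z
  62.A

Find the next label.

First component goes 29, 32, 36, 41, 47, 54, 62 → 71 (differences are 3, 4, 5, … (increasing by 1 each time)).
Letter goes U, V, W, X, Y, Z, A → B (letters move forward 1 place in the alphabet, wrapping Z→A).
Combining the parts gives 71.B.

71.B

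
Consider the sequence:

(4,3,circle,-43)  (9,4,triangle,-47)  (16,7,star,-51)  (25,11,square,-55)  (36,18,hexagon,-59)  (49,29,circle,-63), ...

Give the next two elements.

(64,47,triangle,-67), (81,76,star,-71)

First coordinate: 4, 9, 16, 25, 36, 49 → 64 → 81 (perfect squares: 2², 3², 4², …).
For the second coordinate, each term is the sum of the two before it: 3, 4, 7, 11, 18, 29 → 47 → 76.
Shape — repeats circle → triangle → star → square → hexagon: circle, triangle, star, square, hexagon, circle → triangle → star.
Fourth coordinate: −4 each step, so -43, -47, -51, -55, -59, -63 → -67 → -71.
Putting the parts together: (64,47,triangle,-67) and then (81,76,star,-71).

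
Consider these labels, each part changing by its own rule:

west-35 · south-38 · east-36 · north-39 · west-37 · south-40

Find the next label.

For the direction, repeats west → south → east → north: west, south, east, north, west, south → east.
Second component goes 35, 38, 36, 39, 37, 40 → 38 (alternating steps +3, −2, +3, −2, …).
Combining the parts gives east-38.

east-38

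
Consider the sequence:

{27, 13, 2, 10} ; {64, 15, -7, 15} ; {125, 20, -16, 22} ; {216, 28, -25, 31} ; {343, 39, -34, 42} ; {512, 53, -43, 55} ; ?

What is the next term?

{729, 70, -52, 70}

First component goes 27, 64, 125, 216, 343, 512 → 729 (perfect cubes: 3³, 4³, 5³, …).
Second component: differences are 2, 5, 8, … (increasing by 3 each time), so 13, 15, 20, 28, 39, 53 → 70.
Third component: 2, -7, -16, -25, -34, -43 → -52 (−9 each step).
Fourth component: 10, 15, 22, 31, 42, 55 → 70 (differences are 5, 7, 9, … (increasing by 2 each time)).
Putting it together: {729, 70, -52, 70}.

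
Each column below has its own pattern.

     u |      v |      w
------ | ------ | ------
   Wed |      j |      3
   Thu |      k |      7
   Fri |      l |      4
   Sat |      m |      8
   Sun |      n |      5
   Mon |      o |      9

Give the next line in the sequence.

Column u: runs through the weekdays Mon→Sun, so Wed, Thu, Fri, Sat, Sun, Mon → Tue.
Column v: letters move forward 1 place in the alphabet; j, k, l, m, n, o → p.
Column w goes 3, 7, 4, 8, 5, 9 → 6 (alternating steps +4, −3, +4, −3, …).
So the next line is Tue  p  6.

Tue  p  6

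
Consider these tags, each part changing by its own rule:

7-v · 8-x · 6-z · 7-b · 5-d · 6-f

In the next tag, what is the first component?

First component: alternating steps +1, −2, +1, −2, …; 7, 8, 6, 7, 5, 6 → 4.

4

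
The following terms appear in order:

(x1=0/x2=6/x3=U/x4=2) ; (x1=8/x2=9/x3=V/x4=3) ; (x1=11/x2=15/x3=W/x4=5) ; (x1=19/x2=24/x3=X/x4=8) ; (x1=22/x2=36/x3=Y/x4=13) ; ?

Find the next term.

(x1=30/x2=51/x3=Z/x4=21)

X1 goes 0, 8, 11, 19, 22 → 30 (alternating steps +8, +3, +8, +3, …).
X2 goes 6, 9, 15, 24, 36 → 51 (differences are 3, 6, 9, … (increasing by 3 each time)).
X3: letters move forward 1 place in the alphabet; U, V, W, X, Y → Z.
X4 — each term is the sum of the two before it: 2, 3, 5, 8, 13 → 21.
Combining the parts gives (x1=30/x2=51/x3=Z/x4=21).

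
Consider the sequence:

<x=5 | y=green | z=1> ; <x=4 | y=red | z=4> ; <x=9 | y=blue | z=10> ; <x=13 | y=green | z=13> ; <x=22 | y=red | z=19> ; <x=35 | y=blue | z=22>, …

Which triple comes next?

<x=57 | y=green | z=28>

X: each term is the sum of the two before it, so 5, 4, 9, 13, 22, 35 → 57.
Y: green, red, blue, green, red, blue → green (repeats green → red → blue).
Z: alternating steps +3, +6, +3, +6, …, so 1, 4, 10, 13, 19, 22 → 28.
So the next triple is <x=57 | y=green | z=28>.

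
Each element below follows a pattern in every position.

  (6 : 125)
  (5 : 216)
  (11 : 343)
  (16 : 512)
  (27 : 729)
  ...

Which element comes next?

(43 : 1000)

For the first coordinate, each term is the sum of the two before it: 6, 5, 11, 16, 27 → 43.
Second coordinate: 125, 216, 343, 512, 729 → 1000 (perfect cubes: 5³, 6³, 7³, …).
Putting it together: (43 : 1000).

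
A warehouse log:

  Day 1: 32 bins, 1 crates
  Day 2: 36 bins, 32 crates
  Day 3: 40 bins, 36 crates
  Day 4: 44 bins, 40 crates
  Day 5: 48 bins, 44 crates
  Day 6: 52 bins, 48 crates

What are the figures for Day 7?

Bins: +4 each step; 32, 36, 40, 44, 48, 52 → 56.
Crates — always the previous value of the bins: 1, 32, 36, 40, 44, 48 → 52.
Combining the parts gives 56 bins, 52 crates.

56 bins, 52 crates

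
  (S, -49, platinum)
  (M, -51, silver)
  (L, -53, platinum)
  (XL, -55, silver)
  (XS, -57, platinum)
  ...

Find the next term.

Size: runs through clothing sizes XS→XL; S, M, L, XL, XS → S.
Second entry: −2 each step; -49, -51, -53, -55, -57 → -59.
Metal: platinum, silver, platinum, silver, platinum → silver (alternates platinum ↔ silver).
So the next term is (S, -59, silver).

(S, -59, silver)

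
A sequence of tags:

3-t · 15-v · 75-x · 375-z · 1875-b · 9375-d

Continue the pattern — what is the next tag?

46875-f

First component: ×5 each step; 3, 15, 75, 375, 1875, 9375 → 46875.
Letter goes t, v, x, z, b, d → f (letters move forward 2 places in the alphabet, wrapping Z→A).
Combining the parts gives 46875-f.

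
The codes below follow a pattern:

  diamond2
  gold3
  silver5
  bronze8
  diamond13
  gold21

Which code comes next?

Rank: diamond, gold, silver, bronze, diamond, gold → silver (repeats diamond → gold → silver → bronze).
Second component goes 2, 3, 5, 8, 13, 21 → 34 (each term is the sum of the two before it).
Combining the parts gives silver34.

silver34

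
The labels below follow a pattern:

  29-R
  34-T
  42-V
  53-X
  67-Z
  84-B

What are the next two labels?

104-D, 127-F

First component: differences are 5, 8, 11, … (increasing by 3 each time); 29, 34, 42, 53, 67, 84 → 104 → 127.
Letter: letters move forward 2 places in the alphabet, wrapping Z→A; R, T, V, X, Z, B → D → F.
So the next two labels are 104-D and 127-F.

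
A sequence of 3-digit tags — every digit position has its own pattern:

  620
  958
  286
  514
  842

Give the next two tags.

170 then 408

First digit: +3 each step, mod 10, so 6, 9, 2, 5, 8 → 1 → 4.
Second digit: +3 each step, mod 10; 2, 5, 8, 1, 4 → 7 → 0.
Third digit goes 0, 8, 6, 4, 2 → 0 → 8 (−2 each step, mod 10).
So the next two tags are 170 and 408.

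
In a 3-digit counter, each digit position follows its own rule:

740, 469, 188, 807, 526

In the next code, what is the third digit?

Third digit: −1 each step, mod 10, so 0, 9, 8, 7, 6 → 5.

5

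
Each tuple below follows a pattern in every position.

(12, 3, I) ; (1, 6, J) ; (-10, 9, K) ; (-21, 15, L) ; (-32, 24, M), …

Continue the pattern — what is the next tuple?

(-43, 39, N)

First value: −11 each step; 12, 1, -10, -21, -32 → -43.
Second value: 3, 6, 9, 15, 24 → 39 (each term is the sum of the two before it).
For the letter, letters move forward 1 place in the alphabet: I, J, K, L, M → N.
Combining the parts gives (-43, 39, N).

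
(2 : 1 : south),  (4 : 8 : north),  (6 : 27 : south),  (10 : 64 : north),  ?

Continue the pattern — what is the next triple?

For the first component, each term is the sum of the two before it: 2, 4, 6, 10 → 16.
Second component — perfect cubes: 1³, 2³, 3³, …: 1, 8, 27, 64 → 125.
Direction: alternates south ↔ north; south, north, south, north → south.
Combining the parts gives (16 : 125 : south).

(16 : 125 : south)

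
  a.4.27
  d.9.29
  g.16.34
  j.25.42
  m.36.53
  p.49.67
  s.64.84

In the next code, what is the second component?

81

Second component: perfect squares: 2², 3², 4², …, so 4, 9, 16, 25, 36, 49, 64 → 81.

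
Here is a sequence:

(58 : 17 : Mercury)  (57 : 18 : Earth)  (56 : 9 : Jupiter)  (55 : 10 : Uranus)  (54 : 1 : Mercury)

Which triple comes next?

(53 : 2 : Earth)

First value: −1 each step; 58, 57, 56, 55, 54 → 53.
For the second value, alternating steps +1, −9, +1, −9, …: 17, 18, 9, 10, 1 → 2.
Planet: repeats Mercury → Earth → Jupiter → Uranus, so Mercury, Earth, Jupiter, Uranus, Mercury → Earth.
Putting it together: (53 : 2 : Earth).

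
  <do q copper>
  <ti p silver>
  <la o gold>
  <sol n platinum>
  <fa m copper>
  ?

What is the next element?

Note: runs backward through the solfège scale do→ti; do, ti, la, sol, fa → mi.
Letter: letters move back 1 place in the alphabet, so q, p, o, n, m → l.
Metal goes copper, silver, gold, platinum, copper → silver (repeats copper → silver → gold → platinum).
Combining the parts gives <mi l silver>.

<mi l silver>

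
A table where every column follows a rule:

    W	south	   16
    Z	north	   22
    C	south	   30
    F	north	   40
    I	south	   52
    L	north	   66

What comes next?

Letter: letters move forward 3 places in the alphabet, wrapping Z→A, so W, Z, C, F, I, L → O.
Direction: alternates south ↔ north; south, north, south, north, south, north → south.
Third component: differences are 6, 8, 10, … (increasing by 2 each time); 16, 22, 30, 40, 52, 66 → 82.
So the next line is O  south  82.

O  south  82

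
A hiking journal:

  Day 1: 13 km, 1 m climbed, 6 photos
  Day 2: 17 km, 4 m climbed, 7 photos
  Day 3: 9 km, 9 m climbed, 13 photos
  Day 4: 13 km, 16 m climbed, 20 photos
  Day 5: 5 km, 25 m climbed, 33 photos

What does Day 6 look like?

Km: alternating steps +4, −8, +4, −8, …; 13, 17, 9, 13, 5 → 9.
M climbed: perfect squares: 1², 2², 3², …, so 1, 4, 9, 16, 25 → 36.
For the photos, each term is the sum of the two before it: 6, 7, 13, 20, 33 → 53.
So the next row is 9 km, 36 m climbed, 53 photos.

9 km, 36 m climbed, 53 photos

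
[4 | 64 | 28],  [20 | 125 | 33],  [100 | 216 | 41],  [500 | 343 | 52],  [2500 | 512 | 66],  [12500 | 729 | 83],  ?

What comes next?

First part: ×5 each step, so 4, 20, 100, 500, 2500, 12500 → 62500.
Second part — perfect cubes: 4³, 5³, 6³, …: 64, 125, 216, 343, 512, 729 → 1000.
Third part: differences are 5, 8, 11, … (increasing by 3 each time); 28, 33, 41, 52, 66, 83 → 103.
Combining the parts gives [62500 | 1000 | 103].

[62500 | 1000 | 103]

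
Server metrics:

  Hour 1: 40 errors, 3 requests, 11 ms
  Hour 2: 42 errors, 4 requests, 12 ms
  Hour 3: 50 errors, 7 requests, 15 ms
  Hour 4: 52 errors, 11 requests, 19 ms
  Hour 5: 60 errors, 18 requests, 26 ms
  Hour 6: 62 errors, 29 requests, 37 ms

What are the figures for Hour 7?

70 errors, 47 requests, 55 ms

Errors goes 40, 42, 50, 52, 60, 62 → 70 (alternating steps +2, +8, +2, +8, …).
Requests goes 3, 4, 7, 11, 18, 29 → 47 (each term is the sum of the two before it).
Ms goes 11, 12, 15, 19, 26, 37 → 55 (always 8 more than the requests).
Combining the parts gives 70 errors, 47 requests, 55 ms.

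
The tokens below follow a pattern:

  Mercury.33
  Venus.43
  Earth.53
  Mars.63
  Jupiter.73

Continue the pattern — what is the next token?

Saturn.83

Planet — runs through the planets Mercury→Neptune: Mercury, Venus, Earth, Mars, Jupiter → Saturn.
Second component: +10 each step; 33, 43, 53, 63, 73 → 83.
Putting it together: Saturn.83.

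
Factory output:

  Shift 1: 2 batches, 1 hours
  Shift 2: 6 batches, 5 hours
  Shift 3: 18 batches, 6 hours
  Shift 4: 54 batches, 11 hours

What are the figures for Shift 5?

Batches: 2, 6, 18, 54 → 162 (×3 each step).
Hours: 1, 5, 6, 11 → 17 (each term is the sum of the two before it).
Putting it together: 162 batches, 17 hours.

162 batches, 17 hours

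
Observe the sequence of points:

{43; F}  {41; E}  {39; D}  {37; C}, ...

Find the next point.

{35; B}

First coordinate: −2 each step; 43, 41, 39, 37 → 35.
For the letter, letters move back 1 place in the alphabet: F, E, D, C → B.
So the next point is {35; B}.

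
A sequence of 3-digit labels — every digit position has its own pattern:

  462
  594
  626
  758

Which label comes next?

First digit — +1 each step, mod 10: 4, 5, 6, 7 → 8.
Second digit: +3 each step, mod 10; 6, 9, 2, 5 → 8.
Third digit: +2 each step, mod 10; 2, 4, 6, 8 → 0.
Putting it together: 880.

880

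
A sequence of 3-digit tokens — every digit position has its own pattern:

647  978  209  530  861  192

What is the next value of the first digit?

First digit: +3 each step, mod 10; 6, 9, 2, 5, 8, 1 → 4.
For the second digit, +3 each step, mod 10: 4, 7, 0, 3, 6, 9 → 2.
Third digit: +1 each step, mod 10; 7, 8, 9, 0, 1, 2 → 3.

4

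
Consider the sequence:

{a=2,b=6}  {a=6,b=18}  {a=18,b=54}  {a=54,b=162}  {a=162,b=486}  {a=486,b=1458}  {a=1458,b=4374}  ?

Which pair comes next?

{a=4374,b=13122}

A — ×3 each step: 2, 6, 18, 54, 162, 486, 1458 → 4374.
B: 6, 18, 54, 162, 486, 1458, 4374 → 13122 (always 3 × the a).
So the next pair is {a=4374,b=13122}.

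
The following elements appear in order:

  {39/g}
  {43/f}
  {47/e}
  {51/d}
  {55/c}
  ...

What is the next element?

{59/b}

For the first slot, +4 each step: 39, 43, 47, 51, 55 → 59.
Letter goes g, f, e, d, c → b (letters move back 1 place in the alphabet).
Putting it together: {59/b}.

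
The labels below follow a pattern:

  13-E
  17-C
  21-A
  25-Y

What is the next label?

First component: +4 each step, so 13, 17, 21, 25 → 29.
For the letter, letters move back 2 places in the alphabet, wrapping A→Z: E, C, A, Y → W.
Combining the parts gives 29-W.

29-W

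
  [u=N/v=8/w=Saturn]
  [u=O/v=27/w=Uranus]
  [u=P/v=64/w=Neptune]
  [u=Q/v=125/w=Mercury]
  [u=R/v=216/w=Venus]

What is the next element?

[u=S/v=343/w=Earth]

U: letters move forward 1 place in the alphabet; N, O, P, Q, R → S.
V goes 8, 27, 64, 125, 216 → 343 (perfect cubes: 2³, 3³, 4³, …).
W: runs through the planets Mercury→Neptune; Saturn, Uranus, Neptune, Mercury, Venus → Earth.
So the next element is [u=S/v=343/w=Earth].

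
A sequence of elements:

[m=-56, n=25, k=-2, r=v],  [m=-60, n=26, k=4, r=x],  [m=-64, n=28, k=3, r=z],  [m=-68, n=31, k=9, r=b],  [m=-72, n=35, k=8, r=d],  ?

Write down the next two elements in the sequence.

[m=-76, n=40, k=14, r=f], [m=-80, n=46, k=13, r=h]

M: −4 each step, so -56, -60, -64, -68, -72 → -76 → -80.
N: 25, 26, 28, 31, 35 → 40 → 46 (differences are 1, 2, 3, … (increasing by 1 each time)).
For the k, alternating steps +6, −1, +6, −1, …: -2, 4, 3, 9, 8 → 14 → 13.
For the r, letters move forward 2 places in the alphabet, wrapping Z→A: v, x, z, b, d → f → h.
Putting the parts together: [m=-76, n=40, k=14, r=f] and then [m=-80, n=46, k=13, r=h].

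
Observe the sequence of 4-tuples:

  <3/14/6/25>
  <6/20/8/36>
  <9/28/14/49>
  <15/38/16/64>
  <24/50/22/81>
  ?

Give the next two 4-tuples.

<39/64/24/100>, <63/80/30/121>

First slot: each term is the sum of the two before it; 3, 6, 9, 15, 24 → 39 → 63.
Second slot: differences are 6, 8, 10, … (increasing by 2 each time); 14, 20, 28, 38, 50 → 64 → 80.
Third slot: 6, 8, 14, 16, 22 → 24 → 30 (alternating steps +2, +6, +2, +6, …).
Fourth slot: perfect squares: 5², 6², 7², …; 25, 36, 49, 64, 81 → 100 → 121.
Putting the parts together: <39/64/24/100> and then <63/80/30/121>.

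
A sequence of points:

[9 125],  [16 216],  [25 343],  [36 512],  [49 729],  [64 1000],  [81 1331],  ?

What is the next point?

First value — perfect squares: 3², 4², 5², …: 9, 16, 25, 36, 49, 64, 81 → 100.
For the second value, perfect cubes: 5³, 6³, 7³, …: 125, 216, 343, 512, 729, 1000, 1331 → 1728.
Combining the parts gives [100 1728].

[100 1728]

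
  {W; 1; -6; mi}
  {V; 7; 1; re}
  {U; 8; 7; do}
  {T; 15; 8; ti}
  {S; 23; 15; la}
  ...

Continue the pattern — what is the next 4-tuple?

{R; 38; 23; sol}

For the letter, letters move back 1 place in the alphabet: W, V, U, T, S → R.
Second component: 1, 7, 8, 15, 23 → 38 (each term is the sum of the two before it).
For the third component, always the previous value of the second component: -6, 1, 7, 8, 15 → 23.
Note — runs backward through the solfège scale do→ti: mi, re, do, ti, la → sol.
So the next 4-tuple is {R; 38; 23; sol}.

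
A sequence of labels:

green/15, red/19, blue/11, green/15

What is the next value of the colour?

red

For the colour, repeats green → red → blue: green, red, blue, green → red.
Second component goes 15, 19, 11, 15 → 7 (alternating steps +4, −8, +4, −8, …).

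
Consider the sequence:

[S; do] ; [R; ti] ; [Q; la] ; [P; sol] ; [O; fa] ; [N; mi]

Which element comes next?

Letter: letters move back 1 place in the alphabet, so S, R, Q, P, O, N → M.
For the note, runs backward through the solfège scale do→ti: do, ti, la, sol, fa, mi → re.
Putting it together: [M; re].

[M; re]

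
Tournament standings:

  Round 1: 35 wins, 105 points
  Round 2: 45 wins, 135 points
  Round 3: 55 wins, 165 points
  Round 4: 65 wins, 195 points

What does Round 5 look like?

For the wins, +10 each step: 35, 45, 55, 65 → 75.
Points — always 3 × the wins: 105, 135, 165, 195 → 225.
Putting it together: 75 wins, 225 points.

75 wins, 225 points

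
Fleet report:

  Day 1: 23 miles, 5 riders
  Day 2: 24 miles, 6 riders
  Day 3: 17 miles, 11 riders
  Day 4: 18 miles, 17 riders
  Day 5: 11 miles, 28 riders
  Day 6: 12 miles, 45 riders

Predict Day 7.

Miles: alternating steps +1, −7, +1, −7, …; 23, 24, 17, 18, 11, 12 → 5.
Riders: 5, 6, 11, 17, 28, 45 → 73 (each term is the sum of the two before it).
Putting it together: 5 miles, 73 riders.

5 miles, 73 riders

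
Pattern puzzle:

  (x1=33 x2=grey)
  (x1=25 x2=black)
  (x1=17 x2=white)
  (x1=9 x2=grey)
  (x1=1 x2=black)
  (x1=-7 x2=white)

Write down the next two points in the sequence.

(x1=-15 x2=grey), (x1=-23 x2=black)

For the x1, −8 each step: 33, 25, 17, 9, 1, -7 → -15 → -23.
X2: grey, black, white, grey, black, white → grey → black (repeats grey → black → white).
Putting the parts together: (x1=-15 x2=grey) and then (x1=-23 x2=black).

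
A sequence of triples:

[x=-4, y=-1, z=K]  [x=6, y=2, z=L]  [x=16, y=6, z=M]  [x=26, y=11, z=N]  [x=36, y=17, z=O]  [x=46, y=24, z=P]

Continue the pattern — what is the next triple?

X: +10 each step; -4, 6, 16, 26, 36, 46 → 56.
Y: -1, 2, 6, 11, 17, 24 → 32 (differences are 3, 4, 5, … (increasing by 1 each time)).
Z: letters move forward 1 place in the alphabet, so K, L, M, N, O, P → Q.
Combining the parts gives [x=56, y=32, z=Q].

[x=56, y=32, z=Q]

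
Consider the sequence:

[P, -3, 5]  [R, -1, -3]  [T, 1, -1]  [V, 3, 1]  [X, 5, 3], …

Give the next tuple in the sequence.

[Z, 7, 5]

Letter — letters move forward 2 places in the alphabet: P, R, T, V, X → Z.
Second slot: -3, -1, 1, 3, 5 → 7 (+2 each step).
For the third slot, always the previous value of the second slot: 5, -3, -1, 1, 3 → 5.
Combining the parts gives [Z, 7, 5].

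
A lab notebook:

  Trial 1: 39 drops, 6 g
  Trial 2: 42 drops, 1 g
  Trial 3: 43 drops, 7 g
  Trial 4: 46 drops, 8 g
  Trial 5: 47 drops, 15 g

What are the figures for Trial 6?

For the drops, alternating steps +3, +1, +3, +1, …: 39, 42, 43, 46, 47 → 50.
G: each term is the sum of the two before it, so 6, 1, 7, 8, 15 → 23.
Combining the parts gives 50 drops, 23 g.

50 drops, 23 g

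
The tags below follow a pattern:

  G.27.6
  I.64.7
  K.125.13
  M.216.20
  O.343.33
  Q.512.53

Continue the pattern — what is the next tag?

S.729.86

Letter goes G, I, K, M, O, Q → S (letters move forward 2 places in the alphabet).
Second component: 27, 64, 125, 216, 343, 512 → 729 (perfect cubes: 3³, 4³, 5³, …).
For the third component, each term is the sum of the two before it: 6, 7, 13, 20, 33, 53 → 86.
So the next tag is S.729.86.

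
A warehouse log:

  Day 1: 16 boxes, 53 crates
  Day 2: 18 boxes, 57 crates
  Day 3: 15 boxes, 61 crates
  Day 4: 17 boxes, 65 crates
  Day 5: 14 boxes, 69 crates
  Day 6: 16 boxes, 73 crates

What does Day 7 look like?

13 boxes, 77 crates

Boxes — alternating steps +2, −3, +2, −3, …: 16, 18, 15, 17, 14, 16 → 13.
Crates: +4 each step; 53, 57, 61, 65, 69, 73 → 77.
Combining the parts gives 13 boxes, 77 crates.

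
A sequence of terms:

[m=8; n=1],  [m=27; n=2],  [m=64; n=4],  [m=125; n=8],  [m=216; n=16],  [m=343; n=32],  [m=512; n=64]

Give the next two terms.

[m=729; n=128], [m=1000; n=256]

M — perfect cubes: 2³, 3³, 4³, …: 8, 27, 64, 125, 216, 343, 512 → 729 → 1000.
N — ×2 each step: 1, 2, 4, 8, 16, 32, 64 → 128 → 256.
So the next two terms are [m=729; n=128] and [m=1000; n=256].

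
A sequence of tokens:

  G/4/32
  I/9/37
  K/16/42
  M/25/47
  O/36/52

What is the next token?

Letter: G, I, K, M, O → Q (letters move forward 2 places in the alphabet).
Second component — perfect squares: 2², 3², 4², …: 4, 9, 16, 25, 36 → 49.
Third component: +5 each step, so 32, 37, 42, 47, 52 → 57.
Combining the parts gives Q/49/57.

Q/49/57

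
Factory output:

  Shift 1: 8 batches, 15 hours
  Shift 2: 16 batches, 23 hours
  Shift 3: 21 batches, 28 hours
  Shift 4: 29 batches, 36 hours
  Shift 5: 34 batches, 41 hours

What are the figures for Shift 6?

Batches goes 8, 16, 21, 29, 34 → 42 (alternating steps +8, +5, +8, +5, …).
For the hours, always 7 more than the batches: 15, 23, 28, 36, 41 → 49.
Putting it together: 42 batches, 49 hours.

42 batches, 49 hours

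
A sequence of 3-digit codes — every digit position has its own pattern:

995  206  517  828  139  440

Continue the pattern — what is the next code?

For the first digit, +3 each step, mod 10: 9, 2, 5, 8, 1, 4 → 7.
Second digit: +1 each step, mod 10, so 9, 0, 1, 2, 3, 4 → 5.
Third digit — +1 each step, mod 10: 5, 6, 7, 8, 9, 0 → 1.
Putting it together: 751.

751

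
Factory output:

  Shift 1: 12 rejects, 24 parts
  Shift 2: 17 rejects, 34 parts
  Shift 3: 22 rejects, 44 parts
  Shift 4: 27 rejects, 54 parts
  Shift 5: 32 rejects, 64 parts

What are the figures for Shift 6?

Rejects goes 12, 17, 22, 27, 32 → 37 (+5 each step).
Parts: 24, 34, 44, 54, 64 → 74 (always 2 × the rejects).
Combining the parts gives 37 rejects, 74 parts.

37 rejects, 74 parts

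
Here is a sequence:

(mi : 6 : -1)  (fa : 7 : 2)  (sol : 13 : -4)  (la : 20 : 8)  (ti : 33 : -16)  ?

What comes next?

Note — runs through the solfège scale do→ti: mi, fa, sol, la, ti → do.
Second part: each term is the sum of the two before it; 6, 7, 13, 20, 33 → 53.
For the third part, ×(-2) each step: -1, 2, -4, 8, -16 → 32.
Putting it together: (do : 53 : 32).

(do : 53 : 32)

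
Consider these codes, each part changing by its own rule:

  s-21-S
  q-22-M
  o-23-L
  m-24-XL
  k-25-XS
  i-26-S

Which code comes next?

g-27-M

For the letter, letters move back 2 places in the alphabet: s, q, o, m, k, i → g.
For the second component, +1 each step: 21, 22, 23, 24, 25, 26 → 27.
Size: repeats S → M → L → XL → XS, so S, M, L, XL, XS, S → M.
Combining the parts gives g-27-M.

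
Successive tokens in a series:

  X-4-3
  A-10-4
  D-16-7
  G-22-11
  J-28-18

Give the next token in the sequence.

Letter: letters move forward 3 places in the alphabet, wrapping Z→A; X, A, D, G, J → M.
Second component — +6 each step: 4, 10, 16, 22, 28 → 34.
Third component goes 3, 4, 7, 11, 18 → 29 (each term is the sum of the two before it).
Putting it together: M-34-29.

M-34-29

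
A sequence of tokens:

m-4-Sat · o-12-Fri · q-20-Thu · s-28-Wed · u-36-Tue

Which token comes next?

w-44-Mon

Letter: letters move forward 2 places in the alphabet, so m, o, q, s, u → w.
Second component — +8 each step: 4, 12, 20, 28, 36 → 44.
Day — runs backward through the weekdays Mon→Sun: Sat, Fri, Thu, Wed, Tue → Mon.
Putting it together: w-44-Mon.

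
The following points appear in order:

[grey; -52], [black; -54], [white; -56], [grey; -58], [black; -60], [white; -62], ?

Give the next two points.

[grey; -64], [black; -66]

Shade goes grey, black, white, grey, black, white → grey → black (repeats grey → black → white).
Second coordinate: −2 each step, so -52, -54, -56, -58, -60, -62 → -64 → -66.
Putting the parts together: [grey; -64] and then [black; -66].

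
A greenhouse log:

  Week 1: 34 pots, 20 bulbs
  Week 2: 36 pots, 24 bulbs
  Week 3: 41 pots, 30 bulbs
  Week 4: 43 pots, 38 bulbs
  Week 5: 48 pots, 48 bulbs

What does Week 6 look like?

50 pots, 60 bulbs

For the pots, alternating steps +2, +5, +2, +5, …: 34, 36, 41, 43, 48 → 50.
For the bulbs, differences are 4, 6, 8, … (increasing by 2 each time): 20, 24, 30, 38, 48 → 60.
So the next line is 50 pots, 60 bulbs.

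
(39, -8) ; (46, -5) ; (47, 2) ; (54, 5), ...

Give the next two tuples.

First value: alternating steps +7, +1, +7, +1, …, so 39, 46, 47, 54 → 55 → 62.
Second value: alternating steps +3, +7, +3, +7, …; -8, -5, 2, 5 → 12 → 15.
So the next two tuples are (55, 12) and (62, 15).

(55, 12), (62, 15)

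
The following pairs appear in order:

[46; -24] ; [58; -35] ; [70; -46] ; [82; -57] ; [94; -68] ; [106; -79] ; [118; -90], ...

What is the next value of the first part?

130

First part: 46, 58, 70, 82, 94, 106, 118 → 130 (+12 each step).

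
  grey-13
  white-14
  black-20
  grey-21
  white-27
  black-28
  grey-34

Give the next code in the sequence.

Shade — repeats grey → white → black: grey, white, black, grey, white, black, grey → white.
For the second component, alternating steps +1, +6, +1, +6, …: 13, 14, 20, 21, 27, 28, 34 → 35.
Putting it together: white-35.

white-35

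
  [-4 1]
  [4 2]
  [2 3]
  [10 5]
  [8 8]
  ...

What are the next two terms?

For the first coordinate, alternating steps +8, −2, +8, −2, …: -4, 4, 2, 10, 8 → 16 → 14.
Second coordinate: each term is the sum of the two before it; 1, 2, 3, 5, 8 → 13 → 21.
Putting the parts together: [16 13] and then [14 21].

[16 13], [14 21]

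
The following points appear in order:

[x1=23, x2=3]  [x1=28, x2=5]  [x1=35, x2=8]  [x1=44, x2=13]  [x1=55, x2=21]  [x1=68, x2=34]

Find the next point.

X1: 23, 28, 35, 44, 55, 68 → 83 (differences are 5, 7, 9, … (increasing by 2 each time)).
X2: each term is the sum of the two before it; 3, 5, 8, 13, 21, 34 → 55.
Combining the parts gives [x1=83, x2=55].

[x1=83, x2=55]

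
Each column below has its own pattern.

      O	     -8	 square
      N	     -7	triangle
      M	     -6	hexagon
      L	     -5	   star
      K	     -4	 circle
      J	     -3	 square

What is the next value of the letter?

Letter — letters move back 1 place in the alphabet: O, N, M, L, K, J → I.
Second component — +1 each step: -8, -7, -6, -5, -4, -3 → -2.
Shape — repeats square → triangle → hexagon → star → circle: square, triangle, hexagon, star, circle, square → triangle.

I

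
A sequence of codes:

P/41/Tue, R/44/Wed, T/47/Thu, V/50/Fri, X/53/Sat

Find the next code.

Z/56/Sun

Letter goes P, R, T, V, X → Z (letters move forward 2 places in the alphabet).
Second component: 41, 44, 47, 50, 53 → 56 (+3 each step).
Day: runs through the weekdays Mon→Sun; Tue, Wed, Thu, Fri, Sat → Sun.
So the next code is Z/56/Sun.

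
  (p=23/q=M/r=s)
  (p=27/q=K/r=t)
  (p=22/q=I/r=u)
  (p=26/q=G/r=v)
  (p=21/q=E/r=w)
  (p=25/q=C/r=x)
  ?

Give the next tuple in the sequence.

(p=20/q=A/r=y)

P: alternating steps +4, −5, +4, −5, …; 23, 27, 22, 26, 21, 25 → 20.
Q: M, K, I, G, E, C → A (letters move back 2 places in the alphabet).
For the r, letters move forward 1 place in the alphabet: s, t, u, v, w, x → y.
So the next tuple is (p=20/q=A/r=y).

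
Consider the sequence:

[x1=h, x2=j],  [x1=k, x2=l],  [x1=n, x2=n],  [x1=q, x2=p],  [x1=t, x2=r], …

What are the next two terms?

[x1=w, x2=t], [x1=z, x2=v]

X1: letters move forward 3 places in the alphabet; h, k, n, q, t → w → z.
For the x2, letters move forward 2 places in the alphabet: j, l, n, p, r → t → v.
So the next two terms are [x1=w, x2=t] and [x1=z, x2=v].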